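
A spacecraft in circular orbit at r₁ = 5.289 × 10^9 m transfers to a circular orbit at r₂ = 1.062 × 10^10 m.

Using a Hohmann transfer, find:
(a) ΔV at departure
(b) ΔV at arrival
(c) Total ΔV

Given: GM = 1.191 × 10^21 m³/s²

Transfer semi-major axis: a_t = (r₁ + r₂)/2 = (5.289e+09 + 1.062e+10)/2 = 7.9545e+09 m.
Circular speeds: v₁ = √(GM/r₁) = 474536 m/s, v₂ = √(GM/r₂) = 334883 m/s.
Transfer speeds (vis-viva v² = GM(2/r − 1/a_t)): v₁ᵗ = 548308 m/s, v₂ᵗ = 273070 m/s.
(a) ΔV₁ = |v₁ᵗ − v₁| ≈ 7.377e+04 m/s = 73.77 km/s.
(b) ΔV₂ = |v₂ − v₂ᵗ| ≈ 6.181e+04 m/s = 61.81 km/s.
(c) ΔV_total = ΔV₁ + ΔV₂ ≈ 1.356e+05 m/s = 135.6 km/s.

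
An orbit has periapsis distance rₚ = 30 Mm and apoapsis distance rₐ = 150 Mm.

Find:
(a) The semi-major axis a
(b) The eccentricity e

Convert to SI: rₚ = 30 Mm = 3e+07 m; rₐ = 150 Mm = 1.5e+08 m.
(a) a = (rₚ + rₐ) / 2 = (3e+07 + 1.5e+08) / 2 ≈ 9e+07 m = 90 Mm.
(b) e = (rₐ − rₚ) / (rₐ + rₚ) = (1.5e+08 − 3e+07) / (1.5e+08 + 3e+07) ≈ 0.6667.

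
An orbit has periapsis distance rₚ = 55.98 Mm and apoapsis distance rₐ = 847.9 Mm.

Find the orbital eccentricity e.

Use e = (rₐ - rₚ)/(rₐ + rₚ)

Convert to SI: rₚ = 55.98 Mm = 5.598e+07 m; rₐ = 847.9 Mm = 8.479e+08 m.
e = (rₐ − rₚ) / (rₐ + rₚ).
e = (8.479e+08 − 5.598e+07) / (8.479e+08 + 5.598e+07) = 7.9192e+08 / 9.0388e+08 ≈ 0.8761.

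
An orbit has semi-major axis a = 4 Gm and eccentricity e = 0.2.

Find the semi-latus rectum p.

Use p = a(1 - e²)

Convert to SI: a = 4 Gm = 4e+09 m.
p = a (1 − e²).
p = 4e+09 · (1 − (0.2)²) = 4e+09 · 0.96 ≈ 3.84e+09 m = 3.84 Gm.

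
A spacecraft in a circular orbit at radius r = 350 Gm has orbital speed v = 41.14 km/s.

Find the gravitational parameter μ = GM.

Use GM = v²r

Convert to SI: r = 350 Gm = 3.5e+11 m; v = 41.14 km/s = 41140 m/s.
For a circular orbit v² = GM/r, so GM = v² · r.
GM = (41140)² · 3.5e+11 m³/s² ≈ 5.924e+20 m³/s² = 5.924 × 10^20 m³/s².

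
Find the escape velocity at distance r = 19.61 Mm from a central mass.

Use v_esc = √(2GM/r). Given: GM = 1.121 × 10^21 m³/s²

Convert to SI: r = 19.61 Mm = 1.961e+07 m.
Escape velocity comes from setting total energy to zero: ½v² − GM/r = 0 ⇒ v_esc = √(2GM / r).
v_esc = √(2 · 1.121e+21 / 1.961e+07) m/s ≈ 1.069e+07 m/s = 1.069e+04 km/s.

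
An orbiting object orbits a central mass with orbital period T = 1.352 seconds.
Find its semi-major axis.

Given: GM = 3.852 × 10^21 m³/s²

Invert Kepler's third law: a = (GM · T² / (4π²))^(1/3).
Substituting T = 1.352 s and GM = 3.852e+21 m³/s²:
a = (3.852e+21 · (1.352)² / (4π²))^(1/3) m
a ≈ 5.629e+06 m = 5.629 × 10^6 m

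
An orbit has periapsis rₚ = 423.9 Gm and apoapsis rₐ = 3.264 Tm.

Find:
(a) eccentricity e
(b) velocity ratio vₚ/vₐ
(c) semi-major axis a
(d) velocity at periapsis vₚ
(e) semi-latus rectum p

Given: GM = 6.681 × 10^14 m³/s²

Convert to SI: rₚ = 423.9 Gm = 4.239e+11 m; rₐ = 3.264 Tm = 3.264e+12 m.
(a) e = (rₐ − rₚ)/(rₐ + rₚ) = (3.264e+12 − 4.239e+11)/(3.264e+12 + 4.239e+11) ≈ 0.7701
(b) Conservation of angular momentum (rₚvₚ = rₐvₐ) gives vₚ/vₐ = rₐ/rₚ = 3.264e+12/4.239e+11 ≈ 7.7
(c) a = (rₚ + rₐ)/2 = (4.239e+11 + 3.264e+12)/2 ≈ 1.844e+12 m
(d) With a = (rₚ + rₐ)/2 = 1.84395e+12 m, vₚ = √(GM (2/rₚ − 1/a)) = √(6.681e+14 · (2/4.239e+11 − 1/1.84395e+12)) m/s ≈ 52.82 m/s
(e) From a = (rₚ + rₐ)/2 = 1.84395e+12 m and e = (rₐ − rₚ)/(rₐ + rₚ) = 0.770113, p = a(1 − e²) = 1.84395e+12 · (1 − (0.770113)²) ≈ 7.504e+11 m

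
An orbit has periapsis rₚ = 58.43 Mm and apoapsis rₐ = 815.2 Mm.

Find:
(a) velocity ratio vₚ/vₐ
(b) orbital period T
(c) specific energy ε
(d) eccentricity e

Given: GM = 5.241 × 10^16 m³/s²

Convert to SI: rₚ = 58.43 Mm = 5.843e+07 m; rₐ = 815.2 Mm = 8.152e+08 m.
(a) Conservation of angular momentum (rₚvₚ = rₐvₐ) gives vₚ/vₐ = rₐ/rₚ = 8.152e+08/5.843e+07 ≈ 13.95
(b) With a = (rₚ + rₐ)/2 = 4.36815e+08 m, T = 2π √(a³/GM) = 2π √((4.36815e+08)³/5.241e+16) s ≈ 2.506e+05 s
(c) With a = (rₚ + rₐ)/2 = 4.36815e+08 m, ε = −GM/(2a) = −5.241e+16/(2 · 4.36815e+08) J/kg ≈ -5.999e+07 J/kg
(d) e = (rₐ − rₚ)/(rₐ + rₚ) = (8.152e+08 − 5.843e+07)/(8.152e+08 + 5.843e+07) ≈ 0.8662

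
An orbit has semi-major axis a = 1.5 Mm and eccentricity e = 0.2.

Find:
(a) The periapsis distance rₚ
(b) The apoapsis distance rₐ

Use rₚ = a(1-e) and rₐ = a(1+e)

Convert to SI: a = 1.5 Mm = 1.5e+06 m.
(a) rₚ = a(1 − e) = 1.5e+06 · (1 − 0.2) = 1.5e+06 · 0.8 ≈ 1.2e+06 m = 1.2 Mm.
(b) rₐ = a(1 + e) = 1.5e+06 · (1 + 0.2) = 1.5e+06 · 1.2 ≈ 1.8e+06 m = 1.8 Mm.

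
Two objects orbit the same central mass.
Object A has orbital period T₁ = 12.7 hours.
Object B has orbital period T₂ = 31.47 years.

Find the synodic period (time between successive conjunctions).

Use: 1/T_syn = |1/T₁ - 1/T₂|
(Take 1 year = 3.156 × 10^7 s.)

Convert to SI: T₁ = 12.7 hours = 45720 s; T₂ = 31.47 years = 9.93193e+08 s.
T_syn = |T₁ · T₂ / (T₁ − T₂)|.
T_syn = |45720 · 9.93193e+08 / (45720 − 9.93193e+08)| s ≈ 4.572e+04 s = 12.7 hours.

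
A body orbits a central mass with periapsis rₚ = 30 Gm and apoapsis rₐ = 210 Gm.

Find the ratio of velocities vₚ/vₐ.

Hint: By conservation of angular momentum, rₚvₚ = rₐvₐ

Convert to SI: rₚ = 30 Gm = 3e+10 m; rₐ = 210 Gm = 2.1e+11 m.
Conservation of angular momentum gives rₚvₚ = rₐvₐ, so vₚ/vₐ = rₐ/rₚ.
vₚ/vₐ = 2.1e+11 / 3e+10 ≈ 7.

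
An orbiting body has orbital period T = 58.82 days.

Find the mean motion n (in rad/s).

Convert to SI: T = 58.82 days = 5.08205e+06 s.
n = 2π / T.
n = 2π / 5.08205e+06 s ≈ 1.236e-06 rad/s.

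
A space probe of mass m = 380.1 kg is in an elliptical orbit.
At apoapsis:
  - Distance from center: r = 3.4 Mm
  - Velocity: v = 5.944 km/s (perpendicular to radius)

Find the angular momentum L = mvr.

Convert to SI: r = 3.4 Mm = 3.4e+06 m; v = 5.944 km/s = 5944 m/s.
Since v is perpendicular to r, L = m · v · r.
L = 380.1 · 5944 · 3.4e+06 kg·m²/s ≈ 7.682e+12 kg·m²/s.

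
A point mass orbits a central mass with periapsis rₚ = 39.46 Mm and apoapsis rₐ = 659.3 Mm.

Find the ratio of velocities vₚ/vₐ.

Convert to SI: rₚ = 39.46 Mm = 3.946e+07 m; rₐ = 659.3 Mm = 6.593e+08 m.
Conservation of angular momentum gives rₚvₚ = rₐvₐ, so vₚ/vₐ = rₐ/rₚ.
vₚ/vₐ = 6.593e+08 / 3.946e+07 ≈ 16.71.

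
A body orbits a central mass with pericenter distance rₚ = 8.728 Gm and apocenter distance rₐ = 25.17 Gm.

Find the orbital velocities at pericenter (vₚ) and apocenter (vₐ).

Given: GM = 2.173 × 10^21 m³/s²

Convert to SI: rₚ = 8.728 Gm = 8.728e+09 m; rₐ = 25.17 Gm = 2.517e+10 m.
Use the vis-viva equation v² = GM(2/r − 1/a) with a = (rₚ + rₐ)/2 = (8.728e+09 + 2.517e+10)/2 = 1.6949e+10 m.
vₚ = √(GM · (2/rₚ − 1/a)) = √(2.173e+21 · (2/8.728e+09 − 1/1.6949e+10)) m/s ≈ 6.081e+05 m/s = 608.1 km/s.
vₐ = √(GM · (2/rₐ − 1/a)) = √(2.173e+21 · (2/2.517e+10 − 1/1.6949e+10)) m/s ≈ 2.108e+05 m/s = 210.8 km/s.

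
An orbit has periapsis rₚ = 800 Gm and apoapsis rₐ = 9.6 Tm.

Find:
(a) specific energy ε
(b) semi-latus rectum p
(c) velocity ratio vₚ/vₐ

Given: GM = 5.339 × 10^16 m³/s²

Convert to SI: rₚ = 800 Gm = 8e+11 m; rₐ = 9.6 Tm = 9.6e+12 m.
(a) With a = (rₚ + rₐ)/2 = 5.2e+12 m, ε = −GM/(2a) = −5.339e+16/(2 · 5.2e+12) J/kg ≈ -5134 J/kg
(b) From a = (rₚ + rₐ)/2 = 5.2e+12 m and e = (rₐ − rₚ)/(rₐ + rₚ) = 0.846154, p = a(1 − e²) = 5.2e+12 · (1 − (0.846154)²) ≈ 1.477e+12 m
(c) Conservation of angular momentum (rₚvₚ = rₐvₐ) gives vₚ/vₐ = rₐ/rₚ = 9.6e+12/8e+11 ≈ 12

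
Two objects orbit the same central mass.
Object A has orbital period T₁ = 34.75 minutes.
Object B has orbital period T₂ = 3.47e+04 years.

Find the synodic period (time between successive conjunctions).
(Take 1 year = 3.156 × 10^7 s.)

Convert to SI: T₁ = 34.75 minutes = 2085 s; T₂ = 3.47e+04 years = 1.09513e+12 s.
T_syn = |T₁ · T₂ / (T₁ − T₂)|.
T_syn = |2085 · 1.09513e+12 / (2085 − 1.09513e+12)| s ≈ 2085 s = 34.75 minutes.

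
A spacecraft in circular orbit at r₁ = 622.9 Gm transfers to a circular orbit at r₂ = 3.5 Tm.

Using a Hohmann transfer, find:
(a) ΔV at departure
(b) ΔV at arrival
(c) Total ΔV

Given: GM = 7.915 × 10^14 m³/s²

Convert to SI: r₁ = 622.9 Gm = 6.229e+11 m; r₂ = 3.5 Tm = 3.5e+12 m.
Transfer semi-major axis: a_t = (r₁ + r₂)/2 = (6.229e+11 + 3.5e+12)/2 = 2.06145e+12 m.
Circular speeds: v₁ = √(GM/r₁) = 35.6465 m/s, v₂ = √(GM/r₂) = 15.038 m/s.
Transfer speeds (vis-viva v² = GM(2/r − 1/a_t)): v₁ᵗ = 46.4477 m/s, v₂ᵗ = 8.26636 m/s.
(a) ΔV₁ = |v₁ᵗ − v₁| ≈ 10.8 m/s = 10.8 m/s.
(b) ΔV₂ = |v₂ − v₂ᵗ| ≈ 6.772 m/s = 6.772 m/s.
(c) ΔV_total = ΔV₁ + ΔV₂ ≈ 17.57 m/s = 17.57 m/s.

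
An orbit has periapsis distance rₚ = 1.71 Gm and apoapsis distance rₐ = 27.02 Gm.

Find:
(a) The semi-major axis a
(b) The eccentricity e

Convert to SI: rₚ = 1.71 Gm = 1.71e+09 m; rₐ = 27.02 Gm = 2.702e+10 m.
(a) a = (rₚ + rₐ) / 2 = (1.71e+09 + 2.702e+10) / 2 ≈ 1.436e+10 m = 14.37 Gm.
(b) e = (rₐ − rₚ) / (rₐ + rₚ) = (2.702e+10 − 1.71e+09) / (2.702e+10 + 1.71e+09) ≈ 0.881.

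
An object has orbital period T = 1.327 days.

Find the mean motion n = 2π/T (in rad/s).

Convert to SI: T = 1.327 days = 114653 s.
n = 2π / T.
n = 2π / 114653 s ≈ 5.48e-05 rad/s.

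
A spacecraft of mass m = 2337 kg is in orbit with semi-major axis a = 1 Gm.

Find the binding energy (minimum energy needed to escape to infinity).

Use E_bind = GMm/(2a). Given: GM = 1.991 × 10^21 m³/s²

Convert to SI: a = 1 Gm = 1e+09 m.
Total orbital energy is E = −GMm/(2a); binding energy is E_bind = −E = GMm/(2a).
E_bind = 1.991e+21 · 2337 / (2 · 1e+09) J ≈ 2.326e+15 J = 2.326 PJ.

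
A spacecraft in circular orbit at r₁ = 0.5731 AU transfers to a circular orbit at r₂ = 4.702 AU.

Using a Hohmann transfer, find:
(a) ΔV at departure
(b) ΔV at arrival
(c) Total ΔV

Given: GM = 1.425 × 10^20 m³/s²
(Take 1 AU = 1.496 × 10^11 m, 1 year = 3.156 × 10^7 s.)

Convert to SI: r₁ = 0.5731 AU = 8.57358e+10 m; r₂ = 4.702 AU = 7.03419e+11 m.
Transfer semi-major axis: a_t = (r₁ + r₂)/2 = (8.57358e+10 + 7.03419e+11)/2 = 3.94577e+11 m.
Circular speeds: v₁ = √(GM/r₁) = 40768.7 m/s, v₂ = √(GM/r₂) = 14233.1 m/s.
Transfer speeds (vis-viva v² = GM(2/r − 1/a_t)): v₁ᵗ = 54433.6 m/s, v₂ᵗ = 6634.61 m/s.
(a) ΔV₁ = |v₁ᵗ − v₁| ≈ 1.366e+04 m/s = 2.883 AU/year.
(b) ΔV₂ = |v₂ − v₂ᵗ| ≈ 7599 m/s = 1.603 AU/year.
(c) ΔV_total = ΔV₁ + ΔV₂ ≈ 2.126e+04 m/s = 4.486 AU/year.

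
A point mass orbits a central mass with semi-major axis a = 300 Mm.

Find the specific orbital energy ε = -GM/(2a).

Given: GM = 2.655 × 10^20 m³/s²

Convert to SI: a = 300 Mm = 3e+08 m.
ε = −GM / (2a).
ε = −2.655e+20 / (2 · 3e+08) J/kg ≈ -4.425e+11 J/kg = -442.5 GJ/kg.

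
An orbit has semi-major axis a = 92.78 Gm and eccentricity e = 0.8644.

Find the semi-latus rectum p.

Convert to SI: a = 92.78 Gm = 9.278e+10 m.
p = a (1 − e²).
p = 9.278e+10 · (1 − (0.8644)²) = 9.278e+10 · 0.252813 ≈ 2.346e+10 m = 23.46 Gm.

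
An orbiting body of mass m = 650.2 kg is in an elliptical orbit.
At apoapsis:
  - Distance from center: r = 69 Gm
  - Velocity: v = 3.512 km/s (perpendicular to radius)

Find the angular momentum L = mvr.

Convert to SI: r = 69 Gm = 6.9e+10 m; v = 3.512 km/s = 3512 m/s.
Since v is perpendicular to r, L = m · v · r.
L = 650.2 · 3512 · 6.9e+10 kg·m²/s ≈ 1.576e+17 kg·m²/s.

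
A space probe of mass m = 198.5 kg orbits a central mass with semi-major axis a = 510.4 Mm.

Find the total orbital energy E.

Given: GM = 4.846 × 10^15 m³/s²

Convert to SI: a = 510.4 Mm = 5.104e+08 m.
E = −GMm / (2a).
E = −4.846e+15 · 198.5 / (2 · 5.104e+08) J ≈ -9.423e+08 J = -942.3 MJ.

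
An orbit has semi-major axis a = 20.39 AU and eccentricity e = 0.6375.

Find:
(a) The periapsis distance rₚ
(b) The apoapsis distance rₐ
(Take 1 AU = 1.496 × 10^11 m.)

Convert to SI: a = 20.39 AU = 3.05034e+12 m.
(a) rₚ = a(1 − e) = 3.05034e+12 · (1 − 0.6375) = 3.05034e+12 · 0.3625 ≈ 1.106e+12 m = 7.391 AU.
(b) rₐ = a(1 + e) = 3.05034e+12 · (1 + 0.6375) = 3.05034e+12 · 1.6375 ≈ 4.995e+12 m = 33.39 AU.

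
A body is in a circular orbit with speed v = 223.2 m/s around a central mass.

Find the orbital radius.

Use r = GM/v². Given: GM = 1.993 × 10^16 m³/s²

For a circular orbit, v² = GM / r, so r = GM / v².
r = 1.993e+16 / (223.2)² m ≈ 4.001e+11 m = 400.1 Gm.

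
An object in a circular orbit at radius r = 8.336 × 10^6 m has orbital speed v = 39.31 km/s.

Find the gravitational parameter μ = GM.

Convert to SI: v = 39.31 km/s = 39310 m/s.
For a circular orbit v² = GM/r, so GM = v² · r.
GM = (39310)² · 8.336e+06 m³/s² ≈ 1.288e+16 m³/s² = 1.288 × 10^16 m³/s².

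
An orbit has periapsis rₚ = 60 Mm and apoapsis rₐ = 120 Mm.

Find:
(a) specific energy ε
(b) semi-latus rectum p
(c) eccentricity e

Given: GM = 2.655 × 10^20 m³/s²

Convert to SI: rₚ = 60 Mm = 6e+07 m; rₐ = 120 Mm = 1.2e+08 m.
(a) With a = (rₚ + rₐ)/2 = 9e+07 m, ε = −GM/(2a) = −2.655e+20/(2 · 9e+07) J/kg ≈ -1.475e+12 J/kg
(b) From a = (rₚ + rₐ)/2 = 9e+07 m and e = (rₐ − rₚ)/(rₐ + rₚ) = 0.333333, p = a(1 − e²) = 9e+07 · (1 − (0.333333)²) ≈ 8e+07 m
(c) e = (rₐ − rₚ)/(rₐ + rₚ) = (1.2e+08 − 6e+07)/(1.2e+08 + 6e+07) ≈ 0.3333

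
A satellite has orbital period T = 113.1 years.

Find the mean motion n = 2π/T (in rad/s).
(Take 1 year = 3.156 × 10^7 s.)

Convert to SI: T = 113.1 years = 3.56944e+09 s.
n = 2π / T.
n = 2π / 3.56944e+09 s ≈ 1.76e-09 rad/s.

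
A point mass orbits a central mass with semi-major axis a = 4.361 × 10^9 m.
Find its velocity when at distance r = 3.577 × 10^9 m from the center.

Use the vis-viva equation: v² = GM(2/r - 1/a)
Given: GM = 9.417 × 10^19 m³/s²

Vis-viva: v = √(GM · (2/r − 1/a)).
2/r − 1/a = 2/3.577e+09 − 1/4.361e+09 = 3.29823e-10 m⁻¹.
v = √(9.417e+19 · 3.29823e-10) m/s ≈ 1.762e+05 m/s = 176.2 km/s.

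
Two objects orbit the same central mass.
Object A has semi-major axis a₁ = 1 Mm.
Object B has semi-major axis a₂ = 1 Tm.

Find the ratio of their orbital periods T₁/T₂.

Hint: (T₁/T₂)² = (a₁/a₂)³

Convert to SI: a₁ = 1 Mm = 1e+06 m; a₂ = 1 Tm = 1e+12 m.
From Kepler's third law, (T₁/T₂)² = (a₁/a₂)³, so T₁/T₂ = (a₁/a₂)^(3/2).
a₁/a₂ = 1e+06 / 1e+12 = 1e-06.
T₁/T₂ = (1e-06)^(3/2) ≈ 1e-09.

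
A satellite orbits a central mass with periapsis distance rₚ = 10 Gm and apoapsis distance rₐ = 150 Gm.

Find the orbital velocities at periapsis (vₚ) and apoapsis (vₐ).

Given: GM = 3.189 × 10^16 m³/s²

Convert to SI: rₚ = 10 Gm = 1e+10 m; rₐ = 150 Gm = 1.5e+11 m.
Use the vis-viva equation v² = GM(2/r − 1/a) with a = (rₚ + rₐ)/2 = (1e+10 + 1.5e+11)/2 = 8e+10 m.
vₚ = √(GM · (2/rₚ − 1/a)) = √(3.189e+16 · (2/1e+10 − 1/8e+10)) m/s ≈ 2445 m/s = 2.445 km/s.
vₐ = √(GM · (2/rₐ − 1/a)) = √(3.189e+16 · (2/1.5e+11 − 1/8e+10)) m/s ≈ 163 m/s = 163 m/s.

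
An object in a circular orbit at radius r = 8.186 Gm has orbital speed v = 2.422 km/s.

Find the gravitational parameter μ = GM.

Convert to SI: r = 8.186 Gm = 8.186e+09 m; v = 2.422 km/s = 2422 m/s.
For a circular orbit v² = GM/r, so GM = v² · r.
GM = (2422)² · 8.186e+09 m³/s² ≈ 4.802e+16 m³/s² = 4.802 × 10^16 m³/s².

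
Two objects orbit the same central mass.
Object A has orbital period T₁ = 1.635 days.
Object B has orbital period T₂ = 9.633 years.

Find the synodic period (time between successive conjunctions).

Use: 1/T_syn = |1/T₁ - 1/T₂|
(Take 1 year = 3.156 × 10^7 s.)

Convert to SI: T₁ = 1.635 days = 141264 s; T₂ = 9.633 years = 3.04017e+08 s.
T_syn = |T₁ · T₂ / (T₁ − T₂)|.
T_syn = |141264 · 3.04017e+08 / (141264 − 3.04017e+08)| s ≈ 1.413e+05 s = 1.636 days.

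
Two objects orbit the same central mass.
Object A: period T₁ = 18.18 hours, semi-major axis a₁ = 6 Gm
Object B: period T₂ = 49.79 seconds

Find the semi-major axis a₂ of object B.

Convert to SI: T₁ = 18.18 hours = 65448 s; a₁ = 6 Gm = 6e+09 m.
Kepler's third law: (T₁/T₂)² = (a₁/a₂)³ ⇒ a₂ = a₁ · (T₂/T₁)^(2/3).
T₂/T₁ = 49.79 / 65448 = 0.000760757.
a₂ = 6e+09 · (0.000760757)^(2/3) m ≈ 5e+07 m = 50 Mm.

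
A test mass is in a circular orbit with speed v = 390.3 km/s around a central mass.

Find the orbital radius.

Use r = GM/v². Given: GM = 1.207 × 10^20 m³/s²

Convert to SI: v = 390.3 km/s = 390300 m/s.
For a circular orbit, v² = GM / r, so r = GM / v².
r = 1.207e+20 / (390300)² m ≈ 7.923e+08 m = 792.3 Mm.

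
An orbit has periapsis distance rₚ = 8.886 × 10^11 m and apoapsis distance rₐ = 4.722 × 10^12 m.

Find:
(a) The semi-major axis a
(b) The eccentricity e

(a) a = (rₚ + rₐ) / 2 = (8.886e+11 + 4.722e+12) / 2 ≈ 2.805e+12 m = 2.805 × 10^12 m.
(b) e = (rₐ − rₚ) / (rₐ + rₚ) = (4.722e+12 − 8.886e+11) / (4.722e+12 + 8.886e+11) ≈ 0.6832.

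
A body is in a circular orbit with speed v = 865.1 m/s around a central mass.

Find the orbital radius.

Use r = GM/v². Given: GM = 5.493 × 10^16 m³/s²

For a circular orbit, v² = GM / r, so r = GM / v².
r = 5.493e+16 / (865.1)² m ≈ 7.34e+10 m = 73.4 Gm.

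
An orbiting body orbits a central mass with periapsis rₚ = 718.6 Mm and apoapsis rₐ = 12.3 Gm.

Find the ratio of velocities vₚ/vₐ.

Convert to SI: rₚ = 718.6 Mm = 7.186e+08 m; rₐ = 12.3 Gm = 1.23e+10 m.
Conservation of angular momentum gives rₚvₚ = rₐvₐ, so vₚ/vₐ = rₐ/rₚ.
vₚ/vₐ = 1.23e+10 / 7.186e+08 ≈ 17.12.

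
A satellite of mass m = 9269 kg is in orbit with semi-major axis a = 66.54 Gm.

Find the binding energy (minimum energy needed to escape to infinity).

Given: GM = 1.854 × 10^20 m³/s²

Convert to SI: a = 66.54 Gm = 6.654e+10 m.
Total orbital energy is E = −GMm/(2a); binding energy is E_bind = −E = GMm/(2a).
E_bind = 1.854e+20 · 9269 / (2 · 6.654e+10) J ≈ 1.291e+13 J = 12.91 TJ.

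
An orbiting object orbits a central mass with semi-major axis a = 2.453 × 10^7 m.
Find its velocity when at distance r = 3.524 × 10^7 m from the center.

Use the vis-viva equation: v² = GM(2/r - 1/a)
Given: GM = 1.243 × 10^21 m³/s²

Vis-viva: v = √(GM · (2/r − 1/a)).
2/r − 1/a = 2/3.524e+07 − 1/2.453e+07 = 1.59873e-08 m⁻¹.
v = √(1.243e+21 · 1.59873e-08) m/s ≈ 4.458e+06 m/s = 4458 km/s.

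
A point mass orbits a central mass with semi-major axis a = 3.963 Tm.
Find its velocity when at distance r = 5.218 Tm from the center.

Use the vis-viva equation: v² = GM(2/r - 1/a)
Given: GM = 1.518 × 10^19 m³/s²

Convert to SI: a = 3.963 Tm = 3.963e+12 m; r = 5.218 Tm = 5.218e+12 m.
Vis-viva: v = √(GM · (2/r − 1/a)).
2/r − 1/a = 2/5.218e+12 − 1/3.963e+12 = 1.30955e-13 m⁻¹.
v = √(1.518e+19 · 1.30955e-13) m/s ≈ 1410 m/s = 1.41 km/s.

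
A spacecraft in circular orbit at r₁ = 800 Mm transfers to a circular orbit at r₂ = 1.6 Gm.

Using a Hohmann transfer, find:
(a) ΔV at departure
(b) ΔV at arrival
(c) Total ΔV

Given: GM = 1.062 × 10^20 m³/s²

Convert to SI: r₁ = 800 Mm = 8e+08 m; r₂ = 1.6 Gm = 1.6e+09 m.
Transfer semi-major axis: a_t = (r₁ + r₂)/2 = (8e+08 + 1.6e+09)/2 = 1.2e+09 m.
Circular speeds: v₁ = √(GM/r₁) = 364349 m/s, v₂ = √(GM/r₂) = 257633 m/s.
Transfer speeds (vis-viva v² = GM(2/r − 1/a_t)): v₁ᵗ = 420714 m/s, v₂ᵗ = 210357 m/s.
(a) ΔV₁ = |v₁ᵗ − v₁| ≈ 5.636e+04 m/s = 56.36 km/s.
(b) ΔV₂ = |v₂ − v₂ᵗ| ≈ 4.728e+04 m/s = 47.28 km/s.
(c) ΔV_total = ΔV₁ + ΔV₂ ≈ 1.036e+05 m/s = 103.6 km/s.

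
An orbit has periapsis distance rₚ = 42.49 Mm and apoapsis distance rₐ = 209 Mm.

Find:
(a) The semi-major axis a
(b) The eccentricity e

Convert to SI: rₚ = 42.49 Mm = 4.249e+07 m; rₐ = 209 Mm = 2.09e+08 m.
(a) a = (rₚ + rₐ) / 2 = (4.249e+07 + 2.09e+08) / 2 ≈ 1.257e+08 m = 125.7 Mm.
(b) e = (rₐ − rₚ) / (rₐ + rₚ) = (2.09e+08 − 4.249e+07) / (2.09e+08 + 4.249e+07) ≈ 0.6621.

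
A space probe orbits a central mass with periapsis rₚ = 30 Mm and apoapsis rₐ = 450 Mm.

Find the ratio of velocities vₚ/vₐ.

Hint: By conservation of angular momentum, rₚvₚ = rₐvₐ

Convert to SI: rₚ = 30 Mm = 3e+07 m; rₐ = 450 Mm = 4.5e+08 m.
Conservation of angular momentum gives rₚvₚ = rₐvₐ, so vₚ/vₐ = rₐ/rₚ.
vₚ/vₐ = 4.5e+08 / 3e+07 ≈ 15.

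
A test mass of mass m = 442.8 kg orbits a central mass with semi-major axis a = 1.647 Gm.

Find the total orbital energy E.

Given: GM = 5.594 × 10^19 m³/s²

Convert to SI: a = 1.647 Gm = 1.647e+09 m.
E = −GMm / (2a).
E = −5.594e+19 · 442.8 / (2 · 1.647e+09) J ≈ -7.52e+12 J = -7.52 TJ.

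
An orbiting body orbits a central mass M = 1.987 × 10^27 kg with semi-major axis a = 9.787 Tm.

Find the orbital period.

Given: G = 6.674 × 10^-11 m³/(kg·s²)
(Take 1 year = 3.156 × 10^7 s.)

Convert to SI: a = 9.787 Tm = 9.787e+12 m.
GM = G · M = 6.674e-11 · 1.987e+27 = 1.32612e+17 m³/s².
Kepler's third law: T = 2π √(a³ / GM).
Substituting a = 9.787e+12 m and GM = 1.32612e+17 m³/s²:
T = 2π √((9.787e+12)³ / 1.32612e+17) s
T ≈ 5.283e+11 s = 1.674e+04 years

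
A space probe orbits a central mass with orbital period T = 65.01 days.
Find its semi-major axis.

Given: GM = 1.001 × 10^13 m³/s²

Convert to SI: T = 65.01 days = 5.61686e+06 s.
Invert Kepler's third law: a = (GM · T² / (4π²))^(1/3).
Substituting T = 5.61686e+06 s and GM = 1.001e+13 m³/s²:
a = (1.001e+13 · (5.61686e+06)² / (4π²))^(1/3) m
a ≈ 2e+08 m = 200 Mm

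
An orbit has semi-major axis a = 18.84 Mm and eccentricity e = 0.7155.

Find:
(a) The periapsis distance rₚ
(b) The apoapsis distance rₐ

Convert to SI: a = 18.84 Mm = 1.884e+07 m.
(a) rₚ = a(1 − e) = 1.884e+07 · (1 − 0.7155) = 1.884e+07 · 0.2845 ≈ 5.36e+06 m = 5.36 Mm.
(b) rₐ = a(1 + e) = 1.884e+07 · (1 + 0.7155) = 1.884e+07 · 1.7155 ≈ 3.232e+07 m = 32.32 Mm.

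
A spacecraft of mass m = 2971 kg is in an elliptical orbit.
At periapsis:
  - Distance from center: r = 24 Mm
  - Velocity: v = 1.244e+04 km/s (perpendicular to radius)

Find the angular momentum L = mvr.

Convert to SI: r = 24 Mm = 2.4e+07 m; v = 1.244e+04 km/s = 1.244e+07 m/s.
Since v is perpendicular to r, L = m · v · r.
L = 2971 · 1.244e+07 · 2.4e+07 kg·m²/s ≈ 8.87e+17 kg·m²/s.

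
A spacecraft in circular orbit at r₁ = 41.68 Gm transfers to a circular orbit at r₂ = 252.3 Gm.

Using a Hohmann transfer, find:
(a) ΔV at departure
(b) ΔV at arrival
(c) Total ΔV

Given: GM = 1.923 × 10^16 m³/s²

Convert to SI: r₁ = 41.68 Gm = 4.168e+10 m; r₂ = 252.3 Gm = 2.523e+11 m.
Transfer semi-major axis: a_t = (r₁ + r₂)/2 = (4.168e+10 + 2.523e+11)/2 = 1.4699e+11 m.
Circular speeds: v₁ = √(GM/r₁) = 679.244 m/s, v₂ = √(GM/r₂) = 276.078 m/s.
Transfer speeds (vis-viva v² = GM(2/r − 1/a_t)): v₁ᵗ = 889.899 m/s, v₂ᵗ = 147.011 m/s.
(a) ΔV₁ = |v₁ᵗ − v₁| ≈ 210.7 m/s = 210.7 m/s.
(b) ΔV₂ = |v₂ − v₂ᵗ| ≈ 129.1 m/s = 129.1 m/s.
(c) ΔV_total = ΔV₁ + ΔV₂ ≈ 339.7 m/s = 339.7 m/s.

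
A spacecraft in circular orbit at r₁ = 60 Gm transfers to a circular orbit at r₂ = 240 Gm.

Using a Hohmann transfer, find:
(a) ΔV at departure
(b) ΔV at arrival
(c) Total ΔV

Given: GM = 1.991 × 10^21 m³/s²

Convert to SI: r₁ = 60 Gm = 6e+10 m; r₂ = 240 Gm = 2.4e+11 m.
Transfer semi-major axis: a_t = (r₁ + r₂)/2 = (6e+10 + 2.4e+11)/2 = 1.5e+11 m.
Circular speeds: v₁ = √(GM/r₁) = 182163 m/s, v₂ = √(GM/r₂) = 91081.5 m/s.
Transfer speeds (vis-viva v² = GM(2/r − 1/a_t)): v₁ᵗ = 230420 m/s, v₂ᵗ = 57605 m/s.
(a) ΔV₁ = |v₁ᵗ − v₁| ≈ 4.826e+04 m/s = 48.26 km/s.
(b) ΔV₂ = |v₂ − v₂ᵗ| ≈ 3.348e+04 m/s = 33.48 km/s.
(c) ΔV_total = ΔV₁ + ΔV₂ ≈ 8.173e+04 m/s = 81.73 km/s.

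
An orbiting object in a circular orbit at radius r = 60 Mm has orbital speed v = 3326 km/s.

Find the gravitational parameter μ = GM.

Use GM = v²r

Convert to SI: r = 60 Mm = 6e+07 m; v = 3326 km/s = 3.326e+06 m/s.
For a circular orbit v² = GM/r, so GM = v² · r.
GM = (3.326e+06)² · 6e+07 m³/s² ≈ 6.637e+20 m³/s² = 6.637 × 10^20 m³/s².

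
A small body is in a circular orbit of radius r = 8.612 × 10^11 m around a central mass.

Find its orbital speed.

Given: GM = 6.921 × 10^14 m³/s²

For a circular orbit, gravity supplies the centripetal force, so v = √(GM / r).
v = √(6.921e+14 / 8.612e+11) m/s ≈ 28.35 m/s = 28.35 m/s.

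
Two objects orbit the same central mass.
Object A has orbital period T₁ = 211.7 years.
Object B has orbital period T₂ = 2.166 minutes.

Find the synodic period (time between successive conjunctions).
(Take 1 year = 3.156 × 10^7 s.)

Convert to SI: T₁ = 211.7 years = 6.68125e+09 s; T₂ = 2.166 minutes = 129.96 s.
T_syn = |T₁ · T₂ / (T₁ − T₂)|.
T_syn = |6.68125e+09 · 129.96 / (6.68125e+09 − 129.96)| s ≈ 130 s = 2.166 minutes.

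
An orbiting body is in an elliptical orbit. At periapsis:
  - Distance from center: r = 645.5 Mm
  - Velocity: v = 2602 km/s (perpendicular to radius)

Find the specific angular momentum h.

Convert to SI: r = 645.5 Mm = 6.455e+08 m; v = 2602 km/s = 2.602e+06 m/s.
With v perpendicular to r, h = r · v.
h = 6.455e+08 · 2.602e+06 m²/s ≈ 1.68e+15 m²/s.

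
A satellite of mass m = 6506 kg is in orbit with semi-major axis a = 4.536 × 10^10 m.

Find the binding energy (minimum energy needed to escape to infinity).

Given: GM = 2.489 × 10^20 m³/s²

Total orbital energy is E = −GMm/(2a); binding energy is E_bind = −E = GMm/(2a).
E_bind = 2.489e+20 · 6506 / (2 · 4.536e+10) J ≈ 1.785e+13 J = 17.85 TJ.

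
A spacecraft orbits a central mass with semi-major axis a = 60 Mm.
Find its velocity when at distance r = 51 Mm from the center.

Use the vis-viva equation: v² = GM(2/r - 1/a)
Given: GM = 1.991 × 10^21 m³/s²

Convert to SI: a = 60 Mm = 6e+07 m; r = 51 Mm = 5.1e+07 m.
Vis-viva: v = √(GM · (2/r − 1/a)).
2/r − 1/a = 2/5.1e+07 − 1/6e+07 = 2.2549e-08 m⁻¹.
v = √(1.991e+21 · 2.2549e-08) m/s ≈ 6.7e+06 m/s = 6700 km/s.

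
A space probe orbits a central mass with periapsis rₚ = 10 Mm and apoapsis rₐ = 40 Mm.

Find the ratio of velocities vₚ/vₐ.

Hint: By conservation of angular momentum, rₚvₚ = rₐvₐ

Convert to SI: rₚ = 10 Mm = 1e+07 m; rₐ = 40 Mm = 4e+07 m.
Conservation of angular momentum gives rₚvₚ = rₐvₐ, so vₚ/vₐ = rₐ/rₚ.
vₚ/vₐ = 4e+07 / 1e+07 ≈ 4.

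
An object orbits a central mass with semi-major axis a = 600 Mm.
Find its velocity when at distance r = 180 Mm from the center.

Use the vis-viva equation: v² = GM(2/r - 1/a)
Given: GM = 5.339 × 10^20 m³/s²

Convert to SI: a = 600 Mm = 6e+08 m; r = 180 Mm = 1.8e+08 m.
Vis-viva: v = √(GM · (2/r − 1/a)).
2/r − 1/a = 2/1.8e+08 − 1/6e+08 = 9.44444e-09 m⁻¹.
v = √(5.339e+20 · 9.44444e-09) m/s ≈ 2.246e+06 m/s = 2246 km/s.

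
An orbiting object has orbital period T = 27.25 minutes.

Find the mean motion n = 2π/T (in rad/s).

Convert to SI: T = 27.25 minutes = 1635 s.
n = 2π / T.
n = 2π / 1635 s ≈ 0.003843 rad/s.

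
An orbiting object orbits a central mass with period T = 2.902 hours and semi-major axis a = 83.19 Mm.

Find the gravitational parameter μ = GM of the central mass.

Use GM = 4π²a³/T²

Convert to SI: T = 2.902 hours = 10447.2 s; a = 83.19 Mm = 8.319e+07 m.
GM = 4π² · a³ / T².
GM = 4π² · (8.319e+07)³ / (10447.2)² m³/s² ≈ 2.082e+17 m³/s² = 2.082 × 10^17 m³/s².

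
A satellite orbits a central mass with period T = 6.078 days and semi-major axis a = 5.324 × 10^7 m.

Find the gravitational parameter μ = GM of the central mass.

Convert to SI: T = 6.078 days = 525139 s.
GM = 4π² · a³ / T².
GM = 4π² · (5.324e+07)³ / (525139)² m³/s² ≈ 2.16e+13 m³/s² = 2.16 × 10^13 m³/s².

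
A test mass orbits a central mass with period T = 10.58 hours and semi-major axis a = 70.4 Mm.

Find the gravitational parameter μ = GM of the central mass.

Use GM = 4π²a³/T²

Convert to SI: T = 10.58 hours = 38088 s; a = 70.4 Mm = 7.04e+07 m.
GM = 4π² · a³ / T².
GM = 4π² · (7.04e+07)³ / (38088)² m³/s² ≈ 9.495e+15 m³/s² = 9.495 × 10^15 m³/s².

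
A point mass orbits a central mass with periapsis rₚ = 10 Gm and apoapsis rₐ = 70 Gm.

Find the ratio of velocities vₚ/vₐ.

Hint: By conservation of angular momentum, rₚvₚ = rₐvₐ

Convert to SI: rₚ = 10 Gm = 1e+10 m; rₐ = 70 Gm = 7e+10 m.
Conservation of angular momentum gives rₚvₚ = rₐvₐ, so vₚ/vₐ = rₐ/rₚ.
vₚ/vₐ = 7e+10 / 1e+10 ≈ 7.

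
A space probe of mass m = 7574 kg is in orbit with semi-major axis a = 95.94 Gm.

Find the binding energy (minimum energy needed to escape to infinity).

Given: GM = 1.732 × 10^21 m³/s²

Convert to SI: a = 95.94 Gm = 9.594e+10 m.
Total orbital energy is E = −GMm/(2a); binding energy is E_bind = −E = GMm/(2a).
E_bind = 1.732e+21 · 7574 / (2 · 9.594e+10) J ≈ 6.837e+13 J = 68.37 TJ.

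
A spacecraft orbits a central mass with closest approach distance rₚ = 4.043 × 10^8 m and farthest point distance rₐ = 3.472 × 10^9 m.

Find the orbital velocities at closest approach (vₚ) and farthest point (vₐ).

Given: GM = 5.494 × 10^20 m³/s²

Use the vis-viva equation v² = GM(2/r − 1/a) with a = (rₚ + rₐ)/2 = (4.043e+08 + 3.472e+09)/2 = 1.93815e+09 m.
vₚ = √(GM · (2/rₚ − 1/a)) = √(5.494e+20 · (2/4.043e+08 − 1/1.93815e+09)) m/s ≈ 1.56e+06 m/s = 1560 km/s.
vₐ = √(GM · (2/rₐ − 1/a)) = √(5.494e+20 · (2/3.472e+09 − 1/1.93815e+09)) m/s ≈ 1.817e+05 m/s = 181.7 km/s.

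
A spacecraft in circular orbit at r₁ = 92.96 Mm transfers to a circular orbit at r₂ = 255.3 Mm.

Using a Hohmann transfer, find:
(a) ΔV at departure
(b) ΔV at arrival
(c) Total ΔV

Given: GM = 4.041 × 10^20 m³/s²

Convert to SI: r₁ = 92.96 Mm = 9.296e+07 m; r₂ = 255.3 Mm = 2.553e+08 m.
Transfer semi-major axis: a_t = (r₁ + r₂)/2 = (9.296e+07 + 2.553e+08)/2 = 1.7413e+08 m.
Circular speeds: v₁ = √(GM/r₁) = 2.08495e+06 m/s, v₂ = √(GM/r₂) = 1.25811e+06 m/s.
Transfer speeds (vis-viva v² = GM(2/r − 1/a_t)): v₁ᵗ = 2.52456e+06 m/s, v₂ᵗ = 919243 m/s.
(a) ΔV₁ = |v₁ᵗ − v₁| ≈ 4.396e+05 m/s = 439.6 km/s.
(b) ΔV₂ = |v₂ − v₂ᵗ| ≈ 3.389e+05 m/s = 338.9 km/s.
(c) ΔV_total = ΔV₁ + ΔV₂ ≈ 7.785e+05 m/s = 778.5 km/s.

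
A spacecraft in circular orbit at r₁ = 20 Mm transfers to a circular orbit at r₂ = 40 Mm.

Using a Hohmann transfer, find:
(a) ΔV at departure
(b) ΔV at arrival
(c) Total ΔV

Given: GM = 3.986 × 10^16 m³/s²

Convert to SI: r₁ = 20 Mm = 2e+07 m; r₂ = 40 Mm = 4e+07 m.
Transfer semi-major axis: a_t = (r₁ + r₂)/2 = (2e+07 + 4e+07)/2 = 3e+07 m.
Circular speeds: v₁ = √(GM/r₁) = 44643 m/s, v₂ = √(GM/r₂) = 31567.4 m/s.
Transfer speeds (vis-viva v² = GM(2/r − 1/a_t)): v₁ᵗ = 51549.3 m/s, v₂ᵗ = 25774.7 m/s.
(a) ΔV₁ = |v₁ᵗ − v₁| ≈ 6906 m/s = 6.906 km/s.
(b) ΔV₂ = |v₂ − v₂ᵗ| ≈ 5793 m/s = 5.793 km/s.
(c) ΔV_total = ΔV₁ + ΔV₂ ≈ 1.27e+04 m/s = 12.7 km/s.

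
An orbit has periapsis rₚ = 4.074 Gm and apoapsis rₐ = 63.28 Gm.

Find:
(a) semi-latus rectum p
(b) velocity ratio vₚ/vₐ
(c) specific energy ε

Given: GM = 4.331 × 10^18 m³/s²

Convert to SI: rₚ = 4.074 Gm = 4.074e+09 m; rₐ = 63.28 Gm = 6.328e+10 m.
(a) From a = (rₚ + rₐ)/2 = 3.3677e+10 m and e = (rₐ − rₚ)/(rₐ + rₚ) = 0.879027, p = a(1 − e²) = 3.3677e+10 · (1 − (0.879027)²) ≈ 7.655e+09 m
(b) Conservation of angular momentum (rₚvₚ = rₐvₐ) gives vₚ/vₐ = rₐ/rₚ = 6.328e+10/4.074e+09 ≈ 15.53
(c) With a = (rₚ + rₐ)/2 = 3.3677e+10 m, ε = −GM/(2a) = −4.331e+18/(2 · 3.3677e+10) J/kg ≈ -6.43e+07 J/kg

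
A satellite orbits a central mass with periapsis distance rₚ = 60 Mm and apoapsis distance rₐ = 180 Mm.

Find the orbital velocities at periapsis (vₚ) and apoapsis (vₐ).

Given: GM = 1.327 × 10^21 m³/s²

Convert to SI: rₚ = 60 Mm = 6e+07 m; rₐ = 180 Mm = 1.8e+08 m.
Use the vis-viva equation v² = GM(2/r − 1/a) with a = (rₚ + rₐ)/2 = (6e+07 + 1.8e+08)/2 = 1.2e+08 m.
vₚ = √(GM · (2/rₚ − 1/a)) = √(1.327e+21 · (2/6e+07 − 1/1.2e+08)) m/s ≈ 5.76e+06 m/s = 5760 km/s.
vₐ = √(GM · (2/rₐ − 1/a)) = √(1.327e+21 · (2/1.8e+08 − 1/1.2e+08)) m/s ≈ 1.92e+06 m/s = 1920 km/s.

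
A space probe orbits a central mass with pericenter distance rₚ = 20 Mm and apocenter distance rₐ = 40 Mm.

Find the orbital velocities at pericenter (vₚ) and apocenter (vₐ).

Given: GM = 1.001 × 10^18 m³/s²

Convert to SI: rₚ = 20 Mm = 2e+07 m; rₐ = 40 Mm = 4e+07 m.
Use the vis-viva equation v² = GM(2/r − 1/a) with a = (rₚ + rₐ)/2 = (2e+07 + 4e+07)/2 = 3e+07 m.
vₚ = √(GM · (2/rₚ − 1/a)) = √(1.001e+18 · (2/2e+07 − 1/3e+07)) m/s ≈ 2.583e+05 m/s = 258.3 km/s.
vₐ = √(GM · (2/rₐ − 1/a)) = √(1.001e+18 · (2/4e+07 − 1/3e+07)) m/s ≈ 1.292e+05 m/s = 129.2 km/s.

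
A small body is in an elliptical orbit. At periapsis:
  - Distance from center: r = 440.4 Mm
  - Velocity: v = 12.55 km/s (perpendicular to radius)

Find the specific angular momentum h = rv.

Convert to SI: r = 440.4 Mm = 4.404e+08 m; v = 12.55 km/s = 12550 m/s.
With v perpendicular to r, h = r · v.
h = 4.404e+08 · 12550 m²/s ≈ 5.527e+12 m²/s.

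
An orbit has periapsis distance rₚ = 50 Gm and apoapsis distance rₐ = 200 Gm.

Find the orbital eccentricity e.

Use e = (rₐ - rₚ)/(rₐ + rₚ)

Convert to SI: rₚ = 50 Gm = 5e+10 m; rₐ = 200 Gm = 2e+11 m.
e = (rₐ − rₚ) / (rₐ + rₚ).
e = (2e+11 − 5e+10) / (2e+11 + 5e+10) = 1.5e+11 / 2.5e+11 ≈ 0.6.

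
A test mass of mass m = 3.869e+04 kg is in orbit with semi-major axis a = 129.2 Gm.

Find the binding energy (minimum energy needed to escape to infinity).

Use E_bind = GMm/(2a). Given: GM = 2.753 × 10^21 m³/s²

Convert to SI: a = 129.2 Gm = 1.292e+11 m.
Total orbital energy is E = −GMm/(2a); binding energy is E_bind = −E = GMm/(2a).
E_bind = 2.753e+21 · 3.869e+04 / (2 · 1.292e+11) J ≈ 4.122e+14 J = 412.2 TJ.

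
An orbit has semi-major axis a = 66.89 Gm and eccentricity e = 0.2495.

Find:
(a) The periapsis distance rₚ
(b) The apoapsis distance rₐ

Convert to SI: a = 66.89 Gm = 6.689e+10 m.
(a) rₚ = a(1 − e) = 6.689e+10 · (1 − 0.2495) = 6.689e+10 · 0.7505 ≈ 5.02e+10 m = 50.2 Gm.
(b) rₐ = a(1 + e) = 6.689e+10 · (1 + 0.2495) = 6.689e+10 · 1.2495 ≈ 8.358e+10 m = 83.58 Gm.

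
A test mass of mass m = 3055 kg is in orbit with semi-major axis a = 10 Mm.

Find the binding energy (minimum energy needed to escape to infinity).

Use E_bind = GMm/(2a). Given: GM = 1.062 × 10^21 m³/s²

Convert to SI: a = 10 Mm = 1e+07 m.
Total orbital energy is E = −GMm/(2a); binding energy is E_bind = −E = GMm/(2a).
E_bind = 1.062e+21 · 3055 / (2 · 1e+07) J ≈ 1.622e+17 J = 162.2 PJ.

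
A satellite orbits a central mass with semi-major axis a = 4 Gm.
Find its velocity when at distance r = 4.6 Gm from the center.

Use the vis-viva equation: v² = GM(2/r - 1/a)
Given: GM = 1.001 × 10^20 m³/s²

Convert to SI: a = 4 Gm = 4e+09 m; r = 4.6 Gm = 4.6e+09 m.
Vis-viva: v = √(GM · (2/r − 1/a)).
2/r − 1/a = 2/4.6e+09 − 1/4e+09 = 1.84783e-10 m⁻¹.
v = √(1.001e+20 · 1.84783e-10) m/s ≈ 1.36e+05 m/s = 136 km/s.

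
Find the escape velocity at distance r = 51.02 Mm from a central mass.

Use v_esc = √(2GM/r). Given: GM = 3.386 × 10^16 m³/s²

Convert to SI: r = 51.02 Mm = 5.102e+07 m.
Escape velocity comes from setting total energy to zero: ½v² − GM/r = 0 ⇒ v_esc = √(2GM / r).
v_esc = √(2 · 3.386e+16 / 5.102e+07) m/s ≈ 3.643e+04 m/s = 36.43 km/s.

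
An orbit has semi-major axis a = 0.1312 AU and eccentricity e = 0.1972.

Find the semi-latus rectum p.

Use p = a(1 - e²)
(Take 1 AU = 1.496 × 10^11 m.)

Convert to SI: a = 0.1312 AU = 1.96275e+10 m.
p = a (1 − e²).
p = 1.96275e+10 · (1 − (0.1972)²) = 1.96275e+10 · 0.961112 ≈ 1.886e+10 m = 0.1261 AU.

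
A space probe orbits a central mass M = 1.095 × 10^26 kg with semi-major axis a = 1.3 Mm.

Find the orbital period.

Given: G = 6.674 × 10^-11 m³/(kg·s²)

Convert to SI: a = 1.3 Mm = 1.3e+06 m.
GM = G · M = 6.674e-11 · 1.095e+26 = 7.30803e+15 m³/s².
Kepler's third law: T = 2π √(a³ / GM).
Substituting a = 1.3e+06 m and GM = 7.30803e+15 m³/s²:
T = 2π √((1.3e+06)³ / 7.30803e+15) s
T ≈ 108.9 s = 1.816 minutes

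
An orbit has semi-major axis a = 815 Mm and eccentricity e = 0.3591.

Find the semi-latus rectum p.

Convert to SI: a = 815 Mm = 8.15e+08 m.
p = a (1 − e²).
p = 8.15e+08 · (1 − (0.3591)²) = 8.15e+08 · 0.871047 ≈ 7.099e+08 m = 709.9 Mm.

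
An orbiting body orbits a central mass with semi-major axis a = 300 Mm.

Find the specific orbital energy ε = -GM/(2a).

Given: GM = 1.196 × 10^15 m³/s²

Convert to SI: a = 300 Mm = 3e+08 m.
ε = −GM / (2a).
ε = −1.196e+15 / (2 · 3e+08) J/kg ≈ -1.993e+06 J/kg = -1.993 MJ/kg.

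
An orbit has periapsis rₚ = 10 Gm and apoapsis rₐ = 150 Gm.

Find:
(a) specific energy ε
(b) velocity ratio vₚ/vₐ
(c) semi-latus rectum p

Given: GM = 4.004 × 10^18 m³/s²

Convert to SI: rₚ = 10 Gm = 1e+10 m; rₐ = 150 Gm = 1.5e+11 m.
(a) With a = (rₚ + rₐ)/2 = 8e+10 m, ε = −GM/(2a) = −4.004e+18/(2 · 8e+10) J/kg ≈ -2.502e+07 J/kg
(b) Conservation of angular momentum (rₚvₚ = rₐvₐ) gives vₚ/vₐ = rₐ/rₚ = 1.5e+11/1e+10 ≈ 15
(c) From a = (rₚ + rₐ)/2 = 8e+10 m and e = (rₐ − rₚ)/(rₐ + rₚ) = 0.875, p = a(1 − e²) = 8e+10 · (1 − (0.875)²) ≈ 1.875e+10 m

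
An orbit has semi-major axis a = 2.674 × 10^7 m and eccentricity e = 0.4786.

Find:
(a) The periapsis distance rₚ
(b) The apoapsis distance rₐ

(a) rₚ = a(1 − e) = 2.674e+07 · (1 − 0.4786) = 2.674e+07 · 0.5214 ≈ 1.394e+07 m = 1.394 × 10^7 m.
(b) rₐ = a(1 + e) = 2.674e+07 · (1 + 0.4786) = 2.674e+07 · 1.4786 ≈ 3.954e+07 m = 3.954 × 10^7 m.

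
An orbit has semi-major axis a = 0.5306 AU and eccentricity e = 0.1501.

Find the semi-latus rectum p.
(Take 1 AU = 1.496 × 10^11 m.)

Convert to SI: a = 0.5306 AU = 7.93778e+10 m.
p = a (1 − e²).
p = 7.93778e+10 · (1 − (0.1501)²) = 7.93778e+10 · 0.97747 ≈ 7.759e+10 m = 0.5186 AU.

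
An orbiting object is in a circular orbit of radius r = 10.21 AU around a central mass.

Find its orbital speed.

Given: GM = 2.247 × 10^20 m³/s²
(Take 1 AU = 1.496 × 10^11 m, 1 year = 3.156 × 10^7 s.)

Convert to SI: r = 10.21 AU = 1.52742e+12 m.
For a circular orbit, gravity supplies the centripetal force, so v = √(GM / r).
v = √(2.247e+20 / 1.52742e+12) m/s ≈ 1.213e+04 m/s = 2.559 AU/year.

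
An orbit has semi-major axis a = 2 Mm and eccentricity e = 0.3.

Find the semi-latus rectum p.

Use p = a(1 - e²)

Convert to SI: a = 2 Mm = 2e+06 m.
p = a (1 − e²).
p = 2e+06 · (1 − (0.3)²) = 2e+06 · 0.91 ≈ 1.82e+06 m = 1.82 Mm.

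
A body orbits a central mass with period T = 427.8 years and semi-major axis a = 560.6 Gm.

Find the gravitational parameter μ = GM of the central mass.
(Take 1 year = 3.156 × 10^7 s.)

Convert to SI: T = 427.8 years = 1.35014e+10 s; a = 560.6 Gm = 5.606e+11 m.
GM = 4π² · a³ / T².
GM = 4π² · (5.606e+11)³ / (1.35014e+10)² m³/s² ≈ 3.816e+16 m³/s² = 3.816 × 10^16 m³/s².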